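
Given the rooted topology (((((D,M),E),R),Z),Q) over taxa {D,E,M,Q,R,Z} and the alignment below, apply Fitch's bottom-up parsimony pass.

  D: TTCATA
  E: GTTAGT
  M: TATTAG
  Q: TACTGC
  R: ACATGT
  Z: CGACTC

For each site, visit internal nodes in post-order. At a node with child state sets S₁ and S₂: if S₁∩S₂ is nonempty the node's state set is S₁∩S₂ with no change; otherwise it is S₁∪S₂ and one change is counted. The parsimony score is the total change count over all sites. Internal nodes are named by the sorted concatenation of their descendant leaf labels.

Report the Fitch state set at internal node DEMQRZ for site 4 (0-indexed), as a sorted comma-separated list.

site 0, node DM: D={T} ∩ M={T} → {T} (+0)
site 0, node DEM: DM={T} ∪ E={G} → {G,T} (+1)
site 0, node DEMR: DEM={G,T} ∪ R={A} → {A,G,T} (+1)
site 0, node DEMRZ: DEMR={A,G,T} ∪ Z={C} → {A,C,G,T} (+1)
site 0, node DEMQRZ: DEMRZ={A,C,G,T} ∩ Q={T} → {T} (+0)
site 1, node DM: D={T} ∪ M={A} → {A,T} (+1)
site 1, node DEM: DM={A,T} ∩ E={T} → {T} (+0)
site 1, node DEMR: DEM={T} ∪ R={C} → {C,T} (+1)
site 1, node DEMRZ: DEMR={C,T} ∪ Z={G} → {C,G,T} (+1)
site 1, node DEMQRZ: DEMRZ={C,G,T} ∪ Q={A} → {A,C,G,T} (+1)
site 2, node DM: D={C} ∪ M={T} → {C,T} (+1)
site 2, node DEM: DM={C,T} ∩ E={T} → {T} (+0)
site 2, node DEMR: DEM={T} ∪ R={A} → {A,T} (+1)
site 2, node DEMRZ: DEMR={A,T} ∩ Z={A} → {A} (+0)
site 2, node DEMQRZ: DEMRZ={A} ∪ Q={C} → {A,C} (+1)
site 3, node DM: D={A} ∪ M={T} → {A,T} (+1)
site 3, node DEM: DM={A,T} ∩ E={A} → {A} (+0)
site 3, node DEMR: DEM={A} ∪ R={T} → {A,T} (+1)
site 3, node DEMRZ: DEMR={A,T} ∪ Z={C} → {A,C,T} (+1)
site 3, node DEMQRZ: DEMRZ={A,C,T} ∩ Q={T} → {T} (+0)
site 4, node DM: D={T} ∪ M={A} → {A,T} (+1)
site 4, node DEM: DM={A,T} ∪ E={G} → {A,G,T} (+1)
site 4, node DEMR: DEM={A,G,T} ∩ R={G} → {G} (+0)
site 4, node DEMRZ: DEMR={G} ∪ Z={T} → {G,T} (+1)
site 4, node DEMQRZ: DEMRZ={G,T} ∩ Q={G} → {G} (+0)
site 5, node DM: D={A} ∪ M={G} → {A,G} (+1)
site 5, node DEM: DM={A,G} ∪ E={T} → {A,G,T} (+1)
site 5, node DEMR: DEM={A,G,T} ∩ R={T} → {T} (+0)
site 5, node DEMRZ: DEMR={T} ∪ Z={C} → {C,T} (+1)
site 5, node DEMQRZ: DEMRZ={C,T} ∩ Q={C} → {C} (+0)
per-site changes: [3, 4, 3, 3, 3, 3]; total = 19

G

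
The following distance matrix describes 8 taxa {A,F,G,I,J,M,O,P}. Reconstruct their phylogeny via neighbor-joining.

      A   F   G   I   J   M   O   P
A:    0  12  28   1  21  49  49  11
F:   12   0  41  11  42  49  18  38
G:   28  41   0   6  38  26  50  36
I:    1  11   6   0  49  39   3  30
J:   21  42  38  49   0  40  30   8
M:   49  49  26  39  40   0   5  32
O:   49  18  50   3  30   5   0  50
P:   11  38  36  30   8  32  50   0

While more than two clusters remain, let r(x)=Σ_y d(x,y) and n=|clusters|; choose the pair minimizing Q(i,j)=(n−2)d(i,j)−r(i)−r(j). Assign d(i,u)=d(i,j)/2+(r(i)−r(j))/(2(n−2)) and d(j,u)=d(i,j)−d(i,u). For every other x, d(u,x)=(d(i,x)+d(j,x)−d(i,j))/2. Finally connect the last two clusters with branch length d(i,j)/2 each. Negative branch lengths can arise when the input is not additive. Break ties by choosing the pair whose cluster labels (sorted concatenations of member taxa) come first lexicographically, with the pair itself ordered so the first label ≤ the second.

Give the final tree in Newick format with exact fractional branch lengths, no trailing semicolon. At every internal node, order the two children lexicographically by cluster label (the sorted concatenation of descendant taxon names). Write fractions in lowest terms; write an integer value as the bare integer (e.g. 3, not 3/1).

((((A:-1/16,(J:69/10,P:11/10):193/16):243/32,F:333/32):147/32,(G:103/8,I:-55/8):179/32):589/64,(M:65/12,O:-5/12):589/64)

iteration 1: select M,O (d=5, Q=-415); attach at lengths (65/12, -5/12); label the merged cluster MO
  updated: d(A,MO)=93/2, d(F,MO)=31, d(G,MO)=71/2, d(I,MO)=37/2, d(J,MO)=65/2, d(MO,P)=77/2
iteration 2: select J,P (d=8, Q=-312); attach at lengths (69/10, 11/10); label the merged cluster JP
  updated: d(A,JP)=12, d(F,JP)=36, d(G,JP)=33, d(I,JP)=71/2, d(JP,MO)=63/2
iteration 3: select A,JP (d=12, Q=-399/2); attach at lengths (-1/16, 193/16); label the merged cluster AJP
  updated: d(AJP,F)=18, d(AJP,G)=49/2, d(AJP,I)=49/4, d(AJP,MO)=33
iteration 4: select G,I (d=6, Q=-547/4); attach at lengths (103/8, -55/8); label the merged cluster GI
  updated: d(AJP,GI)=123/8, d(F,GI)=23, d(GI,MO)=24
iteration 5: select AJP,F (d=18, Q=-819/8); attach at lengths (243/32, 333/32); label the merged cluster AFJP
  updated: d(AFJP,GI)=163/16, d(AFJP,MO)=23
iteration 6: select AFJP,GI (d=163/16, Q=-915/16); attach at lengths (147/32, 179/32); label the merged cluster AFGIJP
  updated: d(AFGIJP,MO)=589/32
iteration 7: select AFGIJP,MO (d=589/32); attach at lengths (589/64, 589/64); label the merged cluster AFGIJMOP
final tree: ((((A:-1/16,(J:69/10,P:11/10):193/16):243/32,F:333/32):147/32,(G:103/8,I:-55/8):179/32):589/64,(M:65/12,O:-5/12):589/64)
total length: 2483/32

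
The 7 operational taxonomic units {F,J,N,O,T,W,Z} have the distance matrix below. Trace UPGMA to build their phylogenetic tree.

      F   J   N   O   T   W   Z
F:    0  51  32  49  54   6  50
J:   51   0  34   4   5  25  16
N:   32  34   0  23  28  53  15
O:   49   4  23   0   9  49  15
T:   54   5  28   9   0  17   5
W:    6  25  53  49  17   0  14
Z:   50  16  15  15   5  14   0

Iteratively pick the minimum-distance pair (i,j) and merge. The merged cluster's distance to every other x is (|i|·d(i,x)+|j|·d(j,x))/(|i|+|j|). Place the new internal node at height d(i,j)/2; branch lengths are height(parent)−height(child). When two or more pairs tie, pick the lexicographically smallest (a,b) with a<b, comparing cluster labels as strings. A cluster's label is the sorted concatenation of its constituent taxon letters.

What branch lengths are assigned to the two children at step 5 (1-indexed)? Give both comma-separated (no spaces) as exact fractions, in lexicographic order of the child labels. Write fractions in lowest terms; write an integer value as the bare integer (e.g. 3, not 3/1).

1. join J+O (d=4) ⇒ JO; edges |J|=2, |O|=2
  updated: d(F,JO)=50, d(JO,N)=57/2, d(JO,T)=7, d(JO,W)=37, d(JO,Z)=31/2
2. join T+Z (d=5) ⇒ TZ; edges |T|=5/2, |Z|=5/2
  updated: d(F,TZ)=52, d(JO,TZ)=45/4, d(N,TZ)=43/2, d(TZ,W)=31/2
3. join F+W (d=6) ⇒ FW; edges |F|=3, |W|=3
  updated: d(FW,JO)=87/2, d(FW,N)=85/2, d(FW,TZ)=135/4
4. join JO+TZ (d=45/4) ⇒ JOTZ; edges |JO|=29/8, |TZ|=25/8
  updated: d(FW,JOTZ)=309/8, d(JOTZ,N)=25
5. join JOTZ+N (d=25) ⇒ JNOTZ; edges |JOTZ|=55/8, |N|=25/2
  updated: d(FW,JNOTZ)=197/5
6. join FW+JNOTZ (d=197/5) ⇒ FJNOTWZ; edges |FW|=167/10, |JNOTZ|=36/5
final tree: ((F:3,W:3):167/10,(((J:2,O:2):29/8,(T:5/2,Z:5/2):25/8):55/8,N:25/2):36/5)
total length: 2601/40

55/8,25/2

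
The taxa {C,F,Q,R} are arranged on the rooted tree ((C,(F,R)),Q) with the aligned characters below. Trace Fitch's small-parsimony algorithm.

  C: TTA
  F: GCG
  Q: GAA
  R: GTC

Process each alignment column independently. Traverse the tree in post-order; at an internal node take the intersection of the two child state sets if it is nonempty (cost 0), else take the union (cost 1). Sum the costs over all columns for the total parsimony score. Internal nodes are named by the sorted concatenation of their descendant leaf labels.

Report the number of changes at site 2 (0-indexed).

2

FR@0: {G} ∩ {G} = {G} (intersection, +0)
CFR@0: {T} ∪ {G} = {G,T} (union, +1)
CFQR@0: {G,T} ∩ {G} = {G} (intersection, +0)
FR@1: {C} ∪ {T} = {C,T} (union, +1)
CFR@1: {T} ∩ {C,T} = {T} (intersection, +0)
CFQR@1: {T} ∪ {A} = {A,T} (union, +1)
FR@2: {G} ∪ {C} = {C,G} (union, +1)
CFR@2: {A} ∪ {C,G} = {A,C,G} (union, +1)
CFQR@2: {A,C,G} ∩ {A} = {A} (intersection, +0)
per-site changes: [1, 2, 2]; total = 5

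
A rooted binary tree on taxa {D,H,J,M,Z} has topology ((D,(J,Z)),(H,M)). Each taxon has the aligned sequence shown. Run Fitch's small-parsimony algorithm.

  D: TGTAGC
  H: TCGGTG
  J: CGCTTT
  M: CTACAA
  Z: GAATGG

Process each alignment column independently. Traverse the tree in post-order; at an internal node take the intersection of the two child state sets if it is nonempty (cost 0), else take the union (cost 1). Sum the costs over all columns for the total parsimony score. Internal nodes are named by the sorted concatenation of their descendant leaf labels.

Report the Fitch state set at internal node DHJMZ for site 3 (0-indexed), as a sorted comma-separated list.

JZ@0: {C} ∪ {G} = {C,G} (union, +1)
DJZ@0: {T} ∪ {C,G} = {C,G,T} (union, +1)
HM@0: {T} ∪ {C} = {C,T} (union, +1)
DHJMZ@0: {C,G,T} ∩ {C,T} = {C,T} (intersection, +0)
JZ@1: {G} ∪ {A} = {A,G} (union, +1)
DJZ@1: {G} ∩ {A,G} = {G} (intersection, +0)
HM@1: {C} ∪ {T} = {C,T} (union, +1)
DHJMZ@1: {G} ∪ {C,T} = {C,G,T} (union, +1)
JZ@2: {C} ∪ {A} = {A,C} (union, +1)
DJZ@2: {T} ∪ {A,C} = {A,C,T} (union, +1)
HM@2: {G} ∪ {A} = {A,G} (union, +1)
DHJMZ@2: {A,C,T} ∩ {A,G} = {A} (intersection, +0)
JZ@3: {T} ∩ {T} = {T} (intersection, +0)
DJZ@3: {A} ∪ {T} = {A,T} (union, +1)
HM@3: {G} ∪ {C} = {C,G} (union, +1)
DHJMZ@3: {A,T} ∪ {C,G} = {A,C,G,T} (union, +1)
JZ@4: {T} ∪ {G} = {G,T} (union, +1)
DJZ@4: {G} ∩ {G,T} = {G} (intersection, +0)
HM@4: {T} ∪ {A} = {A,T} (union, +1)
DHJMZ@4: {G} ∪ {A,T} = {A,G,T} (union, +1)
JZ@5: {T} ∪ {G} = {G,T} (union, +1)
DJZ@5: {C} ∪ {G,T} = {C,G,T} (union, +1)
HM@5: {G} ∪ {A} = {A,G} (union, +1)
DHJMZ@5: {C,G,T} ∩ {A,G} = {G} (intersection, +0)
per-site changes: [3, 3, 3, 3, 3, 3]; total = 18

A,C,G,T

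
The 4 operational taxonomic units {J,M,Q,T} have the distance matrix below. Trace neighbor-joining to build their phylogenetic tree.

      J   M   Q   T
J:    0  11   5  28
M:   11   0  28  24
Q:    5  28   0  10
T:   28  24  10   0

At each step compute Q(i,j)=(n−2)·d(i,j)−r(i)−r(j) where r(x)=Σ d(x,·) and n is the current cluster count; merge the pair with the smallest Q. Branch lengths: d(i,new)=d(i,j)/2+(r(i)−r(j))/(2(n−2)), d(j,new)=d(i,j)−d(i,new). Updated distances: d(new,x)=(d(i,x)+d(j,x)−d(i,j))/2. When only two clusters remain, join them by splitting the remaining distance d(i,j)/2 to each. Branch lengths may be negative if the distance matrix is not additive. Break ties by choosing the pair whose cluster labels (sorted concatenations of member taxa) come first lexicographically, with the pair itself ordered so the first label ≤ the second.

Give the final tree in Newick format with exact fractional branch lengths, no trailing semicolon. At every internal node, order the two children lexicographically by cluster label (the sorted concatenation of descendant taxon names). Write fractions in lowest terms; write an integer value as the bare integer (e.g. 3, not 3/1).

(((J:3/4,M:41/4):43/4,Q:1/4):39/8,T:39/8)

iteration 1: select J,M (d=11, Q=-85); attach at lengths (3/4, 41/4); label the merged cluster JM
  updated: d(JM,Q)=11, d(JM,T)=41/2
iteration 2: select JM,Q (d=11, Q=-83/2); attach at lengths (43/4, 1/4); label the merged cluster JMQ
  updated: d(JMQ,T)=39/4
iteration 3: select JMQ,T (d=39/4); attach at lengths (39/8, 39/8); label the merged cluster JMQT
final tree: (((J:3/4,M:41/4):43/4,Q:1/4):39/8,T:39/8)
total length: 127/4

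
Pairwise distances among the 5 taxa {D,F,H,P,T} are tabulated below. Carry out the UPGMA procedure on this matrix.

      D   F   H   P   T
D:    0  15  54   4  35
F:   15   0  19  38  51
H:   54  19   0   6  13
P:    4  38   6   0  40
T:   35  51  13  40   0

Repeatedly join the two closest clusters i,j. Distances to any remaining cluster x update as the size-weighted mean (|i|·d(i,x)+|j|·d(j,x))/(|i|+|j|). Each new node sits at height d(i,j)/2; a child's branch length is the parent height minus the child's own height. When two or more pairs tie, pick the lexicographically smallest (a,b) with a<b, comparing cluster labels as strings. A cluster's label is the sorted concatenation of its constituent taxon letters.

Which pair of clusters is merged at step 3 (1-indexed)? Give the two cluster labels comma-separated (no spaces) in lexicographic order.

DP,F

step 1: merge (D,P) at d=4; branch lengths D→2, P→2; new cluster DP
  updated: d(DP,F)=53/2, d(DP,H)=30, d(DP,T)=75/2
step 2: merge (H,T) at d=13; branch lengths H→13/2, T→13/2; new cluster HT
  updated: d(DP,HT)=135/4, d(F,HT)=35
step 3: merge (DP,F) at d=53/2; branch lengths DP→45/4, F→53/4; new cluster DFP
  updated: d(DFP,HT)=205/6
step 4: merge (DFP,HT) at d=205/6; branch lengths DFP→23/6, HT→127/12; new cluster DFHPT
final tree: (((D:2,P:2):45/4,F:53/4):23/6,(H:13/2,T:13/2):127/12)
total length: 671/12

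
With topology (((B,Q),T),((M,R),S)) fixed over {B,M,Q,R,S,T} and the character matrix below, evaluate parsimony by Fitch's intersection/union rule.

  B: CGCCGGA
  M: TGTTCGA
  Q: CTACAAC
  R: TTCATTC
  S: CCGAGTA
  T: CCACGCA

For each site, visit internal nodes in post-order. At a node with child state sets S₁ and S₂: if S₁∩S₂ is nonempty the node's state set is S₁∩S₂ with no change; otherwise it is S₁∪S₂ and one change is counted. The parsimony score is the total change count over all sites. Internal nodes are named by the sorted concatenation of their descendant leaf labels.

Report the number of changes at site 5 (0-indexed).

site 0, node BQ: B={C} ∩ Q={C} → {C} (+0)
site 0, node BQT: BQ={C} ∩ T={C} → {C} (+0)
site 0, node MR: M={T} ∩ R={T} → {T} (+0)
site 0, node MRS: MR={T} ∪ S={C} → {C,T} (+1)
site 0, node BMQRST: BQT={C} ∩ MRS={C,T} → {C} (+0)
site 1, node BQ: B={G} ∪ Q={T} → {G,T} (+1)
site 1, node BQT: BQ={G,T} ∪ T={C} → {C,G,T} (+1)
site 1, node MR: M={G} ∪ R={T} → {G,T} (+1)
site 1, node MRS: MR={G,T} ∪ S={C} → {C,G,T} (+1)
site 1, node BMQRST: BQT={C,G,T} ∩ MRS={C,G,T} → {C,G,T} (+0)
site 2, node BQ: B={C} ∪ Q={A} → {A,C} (+1)
site 2, node BQT: BQ={A,C} ∩ T={A} → {A} (+0)
site 2, node MR: M={T} ∪ R={C} → {C,T} (+1)
site 2, node MRS: MR={C,T} ∪ S={G} → {C,G,T} (+1)
site 2, node BMQRST: BQT={A} ∪ MRS={C,G,T} → {A,C,G,T} (+1)
site 3, node BQ: B={C} ∩ Q={C} → {C} (+0)
site 3, node BQT: BQ={C} ∩ T={C} → {C} (+0)
site 3, node MR: M={T} ∪ R={A} → {A,T} (+1)
site 3, node MRS: MR={A,T} ∩ S={A} → {A} (+0)
site 3, node BMQRST: BQT={C} ∪ MRS={A} → {A,C} (+1)
site 4, node BQ: B={G} ∪ Q={A} → {A,G} (+1)
site 4, node BQT: BQ={A,G} ∩ T={G} → {G} (+0)
site 4, node MR: M={C} ∪ R={T} → {C,T} (+1)
site 4, node MRS: MR={C,T} ∪ S={G} → {C,G,T} (+1)
site 4, node BMQRST: BQT={G} ∩ MRS={C,G,T} → {G} (+0)
site 5, node BQ: B={G} ∪ Q={A} → {A,G} (+1)
site 5, node BQT: BQ={A,G} ∪ T={C} → {A,C,G} (+1)
site 5, node MR: M={G} ∪ R={T} → {G,T} (+1)
site 5, node MRS: MR={G,T} ∩ S={T} → {T} (+0)
site 5, node BMQRST: BQT={A,C,G} ∪ MRS={T} → {A,C,G,T} (+1)
site 6, node BQ: B={A} ∪ Q={C} → {A,C} (+1)
site 6, node BQT: BQ={A,C} ∩ T={A} → {A} (+0)
site 6, node MR: M={A} ∪ R={C} → {A,C} (+1)
site 6, node MRS: MR={A,C} ∩ S={A} → {A} (+0)
site 6, node BMQRST: BQT={A} ∩ MRS={A} → {A} (+0)
per-site changes: [1, 4, 4, 2, 3, 4, 2]; total = 20

4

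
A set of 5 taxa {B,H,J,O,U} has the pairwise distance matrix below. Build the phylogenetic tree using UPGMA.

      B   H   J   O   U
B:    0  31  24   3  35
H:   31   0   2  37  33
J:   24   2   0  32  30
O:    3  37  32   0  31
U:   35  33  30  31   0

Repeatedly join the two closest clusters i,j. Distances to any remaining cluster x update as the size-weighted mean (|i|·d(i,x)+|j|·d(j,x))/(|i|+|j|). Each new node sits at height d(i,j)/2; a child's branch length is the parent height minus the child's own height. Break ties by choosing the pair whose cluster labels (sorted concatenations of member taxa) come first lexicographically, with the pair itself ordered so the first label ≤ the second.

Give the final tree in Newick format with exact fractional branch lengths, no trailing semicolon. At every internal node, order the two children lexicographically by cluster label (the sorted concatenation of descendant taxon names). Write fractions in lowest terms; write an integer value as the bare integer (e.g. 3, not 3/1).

1. join H+J (d=2) ⇒ HJ; edges |H|=1, |J|=1
  updated: d(B,HJ)=55/2, d(HJ,O)=69/2, d(HJ,U)=63/2
2. join B+O (d=3) ⇒ BO; edges |B|=3/2, |O|=3/2
  updated: d(BO,HJ)=31, d(BO,U)=33
3. join BO+HJ (d=31) ⇒ BHJO; edges |BO|=14, |HJ|=29/2
  updated: d(BHJO,U)=129/4
4. join BHJO+U (d=129/4) ⇒ BHJOU; edges |BHJO|=5/8, |U|=129/8
final tree: (((B:3/2,O:3/2):14,(H:1,J:1):29/2):5/8,U:129/8)
total length: 201/4

(((B:3/2,O:3/2):14,(H:1,J:1):29/2):5/8,U:129/8)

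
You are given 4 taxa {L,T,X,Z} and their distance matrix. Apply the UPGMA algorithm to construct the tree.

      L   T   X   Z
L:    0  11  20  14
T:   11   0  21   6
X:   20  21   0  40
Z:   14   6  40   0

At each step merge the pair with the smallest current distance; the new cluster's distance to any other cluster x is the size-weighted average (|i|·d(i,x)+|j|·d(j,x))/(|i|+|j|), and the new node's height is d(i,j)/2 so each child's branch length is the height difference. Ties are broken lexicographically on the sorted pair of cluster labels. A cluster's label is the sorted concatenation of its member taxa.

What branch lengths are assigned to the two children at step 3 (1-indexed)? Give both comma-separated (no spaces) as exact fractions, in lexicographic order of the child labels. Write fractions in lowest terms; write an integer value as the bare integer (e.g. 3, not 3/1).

1. join T+Z (d=6) ⇒ TZ; edges |T|=3, |Z|=3
  updated: d(L,TZ)=25/2, d(TZ,X)=61/2
2. join L+TZ (d=25/2) ⇒ LTZ; edges |L|=25/4, |TZ|=13/4
  updated: d(LTZ,X)=27
3. join LTZ+X (d=27) ⇒ LTXZ; edges |LTZ|=29/4, |X|=27/2
final tree: ((L:25/4,(T:3,Z:3):13/4):29/4,X:27/2)
total length: 145/4

29/4,27/2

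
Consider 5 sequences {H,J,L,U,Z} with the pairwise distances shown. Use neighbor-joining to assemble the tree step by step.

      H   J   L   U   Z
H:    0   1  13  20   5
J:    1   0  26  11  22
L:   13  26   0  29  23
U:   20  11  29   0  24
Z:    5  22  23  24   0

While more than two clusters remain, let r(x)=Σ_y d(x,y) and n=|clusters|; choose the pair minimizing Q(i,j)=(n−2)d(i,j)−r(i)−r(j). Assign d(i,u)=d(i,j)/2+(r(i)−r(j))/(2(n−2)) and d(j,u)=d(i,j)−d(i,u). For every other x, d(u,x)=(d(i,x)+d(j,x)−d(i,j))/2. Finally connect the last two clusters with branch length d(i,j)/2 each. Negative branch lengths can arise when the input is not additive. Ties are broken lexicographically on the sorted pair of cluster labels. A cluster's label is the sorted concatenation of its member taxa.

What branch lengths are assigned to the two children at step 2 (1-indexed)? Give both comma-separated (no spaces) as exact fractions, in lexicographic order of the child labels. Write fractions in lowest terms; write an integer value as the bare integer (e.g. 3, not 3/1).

1. join J+U (d=11, Q=-111) ⇒ JU; edges |J|=3/2, |U|=19/2
  updated: d(H,JU)=5, d(JU,L)=22, d(JU,Z)=35/2
2. join H+Z (d=5, Q=-117/2) ⇒ HZ; edges |H|=-25/8, |Z|=65/8
  updated: d(HZ,JU)=35/4, d(HZ,L)=31/2
3. join HZ+JU (d=35/4, Q=-185/4) ⇒ HJUZ; edges |HZ|=9/8, |JU|=61/8
  updated: d(HJUZ,L)=115/8
4. join HJUZ+L (d=115/8) ⇒ HJLUZ; edges |HJUZ|=115/16, |L|=115/16
final tree: (((H:-25/8,Z:65/8):9/8,(J:3/2,U:19/2):61/8):115/16,L:115/16)
total length: 313/8

-25/8,65/8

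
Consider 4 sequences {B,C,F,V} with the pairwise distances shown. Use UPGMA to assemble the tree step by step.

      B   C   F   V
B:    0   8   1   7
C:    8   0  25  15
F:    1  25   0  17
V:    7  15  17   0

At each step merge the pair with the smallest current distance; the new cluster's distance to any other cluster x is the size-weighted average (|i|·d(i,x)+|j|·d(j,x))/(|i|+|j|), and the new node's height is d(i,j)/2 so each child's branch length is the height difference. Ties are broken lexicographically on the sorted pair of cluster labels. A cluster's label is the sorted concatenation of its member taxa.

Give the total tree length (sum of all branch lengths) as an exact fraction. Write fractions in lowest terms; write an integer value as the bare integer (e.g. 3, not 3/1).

45/2

iteration 1: select B,F (d=1); attach at lengths (1/2, 1/2); label the merged cluster BF
  updated: d(BF,C)=33/2, d(BF,V)=12
iteration 2: select BF,V (d=12); attach at lengths (11/2, 6); label the merged cluster BFV
  updated: d(BFV,C)=16
iteration 3: select BFV,C (d=16); attach at lengths (2, 8); label the merged cluster BCFV
final tree: (((B:1/2,F:1/2):11/2,V:6):2,C:8)
total length: 45/2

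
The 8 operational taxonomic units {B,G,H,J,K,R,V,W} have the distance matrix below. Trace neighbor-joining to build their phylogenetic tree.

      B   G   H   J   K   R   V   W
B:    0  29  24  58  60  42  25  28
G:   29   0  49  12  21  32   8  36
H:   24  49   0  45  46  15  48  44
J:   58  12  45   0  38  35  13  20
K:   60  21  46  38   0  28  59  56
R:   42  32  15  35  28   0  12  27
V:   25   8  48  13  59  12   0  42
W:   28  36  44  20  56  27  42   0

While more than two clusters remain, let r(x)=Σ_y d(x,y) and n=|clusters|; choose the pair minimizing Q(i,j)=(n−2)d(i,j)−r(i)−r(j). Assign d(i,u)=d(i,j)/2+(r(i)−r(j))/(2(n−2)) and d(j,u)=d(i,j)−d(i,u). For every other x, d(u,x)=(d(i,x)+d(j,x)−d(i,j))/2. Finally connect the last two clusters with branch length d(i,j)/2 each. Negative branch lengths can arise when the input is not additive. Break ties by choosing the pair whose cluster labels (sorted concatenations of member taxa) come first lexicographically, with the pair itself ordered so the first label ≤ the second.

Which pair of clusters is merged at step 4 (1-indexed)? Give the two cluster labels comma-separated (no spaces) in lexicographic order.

iteration 1: select B,H (d=24, Q=-393); attach at lengths (139/12, 149/12); label the merged cluster BH
  updated: d(BH,G)=27, d(BH,J)=79/2, d(BH,K)=41, d(BH,R)=33/2, d(BH,V)=49/2, d(BH,W)=24
iteration 2: select G,K (d=21, Q=-274); attach at lengths (-1/5, 106/5); label the merged cluster GK
  updated: d(BH,GK)=47/2, d(GK,J)=29/2, d(GK,R)=39/2, d(GK,V)=23, d(GK,W)=71/2
iteration 3: select J,W (d=20, Q=-381/2); attach at lengths (107/16, 213/16); label the merged cluster JW
  updated: d(BH,JW)=87/4, d(GK,JW)=15, d(JW,R)=21, d(JW,V)=35/2
iteration 4: select GK,JW (d=15, Q=-445/4); attach at lengths (203/24, 157/24); label the merged cluster GJKW
  updated: d(BH,GJKW)=121/8, d(GJKW,R)=51/4, d(GJKW,V)=51/4
iteration 5: select BH,GJKW (d=121/8, Q=-133/2); attach at lengths (183/16, 59/16); label the merged cluster BGHJKW
  updated: d(BGHJKW,R)=113/16, d(BGHJKW,V)=177/16
iteration 6: select BGHJKW,R (d=113/16, Q=-241/8); attach at lengths (49/16, 4); label the merged cluster BGHJKRW
  updated: d(BGHJKRW,V)=8
iteration 7: select BGHJKRW,V (d=8); attach at lengths (4, 4); label the merged cluster BGHJKRVW
final tree: ((((B:139/12,H:149/12):183/16,((G:-1/5,K:106/5):203/24,(J:107/16,W:213/16):157/24):59/16):49/16,R:4):4,V:4)
total length: 1763/16

GK,JW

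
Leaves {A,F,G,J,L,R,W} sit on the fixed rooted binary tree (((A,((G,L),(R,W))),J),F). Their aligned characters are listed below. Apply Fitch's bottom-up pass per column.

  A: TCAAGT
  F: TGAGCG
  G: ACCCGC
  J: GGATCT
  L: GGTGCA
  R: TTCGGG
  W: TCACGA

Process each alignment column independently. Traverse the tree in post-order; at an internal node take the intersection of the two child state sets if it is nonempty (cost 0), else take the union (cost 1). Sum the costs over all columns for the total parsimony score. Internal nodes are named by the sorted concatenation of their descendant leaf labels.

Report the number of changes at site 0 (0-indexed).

3

site 0, node GL: G={A} ∪ L={G} → {A,G} (+1)
site 0, node RW: R={T} ∩ W={T} → {T} (+0)
site 0, node GLRW: GL={A,G} ∪ RW={T} → {A,G,T} (+1)
site 0, node AGLRW: A={T} ∩ GLRW={A,G,T} → {T} (+0)
site 0, node AGJLRW: AGLRW={T} ∪ J={G} → {G,T} (+1)
site 0, node AFGJLRW: AGJLRW={G,T} ∩ F={T} → {T} (+0)
site 1, node GL: G={C} ∪ L={G} → {C,G} (+1)
site 1, node RW: R={T} ∪ W={C} → {C,T} (+1)
site 1, node GLRW: GL={C,G} ∩ RW={C,T} → {C} (+0)
site 1, node AGLRW: A={C} ∩ GLRW={C} → {C} (+0)
site 1, node AGJLRW: AGLRW={C} ∪ J={G} → {C,G} (+1)
site 1, node AFGJLRW: AGJLRW={C,G} ∩ F={G} → {G} (+0)
site 2, node GL: G={C} ∪ L={T} → {C,T} (+1)
site 2, node RW: R={C} ∪ W={A} → {A,C} (+1)
site 2, node GLRW: GL={C,T} ∩ RW={A,C} → {C} (+0)
site 2, node AGLRW: A={A} ∪ GLRW={C} → {A,C} (+1)
site 2, node AGJLRW: AGLRW={A,C} ∩ J={A} → {A} (+0)
site 2, node AFGJLRW: AGJLRW={A} ∩ F={A} → {A} (+0)
site 3, node GL: G={C} ∪ L={G} → {C,G} (+1)
site 3, node RW: R={G} ∪ W={C} → {C,G} (+1)
site 3, node GLRW: GL={C,G} ∩ RW={C,G} → {C,G} (+0)
site 3, node AGLRW: A={A} ∪ GLRW={C,G} → {A,C,G} (+1)
site 3, node AGJLRW: AGLRW={A,C,G} ∪ J={T} → {A,C,G,T} (+1)
site 3, node AFGJLRW: AGJLRW={A,C,G,T} ∩ F={G} → {G} (+0)
site 4, node GL: G={G} ∪ L={C} → {C,G} (+1)
site 4, node RW: R={G} ∩ W={G} → {G} (+0)
site 4, node GLRW: GL={C,G} ∩ RW={G} → {G} (+0)
site 4, node AGLRW: A={G} ∩ GLRW={G} → {G} (+0)
site 4, node AGJLRW: AGLRW={G} ∪ J={C} → {C,G} (+1)
site 4, node AFGJLRW: AGJLRW={C,G} ∩ F={C} → {C} (+0)
site 5, node GL: G={C} ∪ L={A} → {A,C} (+1)
site 5, node RW: R={G} ∪ W={A} → {A,G} (+1)
site 5, node GLRW: GL={A,C} ∩ RW={A,G} → {A} (+0)
site 5, node AGLRW: A={T} ∪ GLRW={A} → {A,T} (+1)
site 5, node AGJLRW: AGLRW={A,T} ∩ J={T} → {T} (+0)
site 5, node AFGJLRW: AGJLRW={T} ∪ F={G} → {G,T} (+1)
per-site changes: [3, 3, 3, 4, 2, 4]; total = 19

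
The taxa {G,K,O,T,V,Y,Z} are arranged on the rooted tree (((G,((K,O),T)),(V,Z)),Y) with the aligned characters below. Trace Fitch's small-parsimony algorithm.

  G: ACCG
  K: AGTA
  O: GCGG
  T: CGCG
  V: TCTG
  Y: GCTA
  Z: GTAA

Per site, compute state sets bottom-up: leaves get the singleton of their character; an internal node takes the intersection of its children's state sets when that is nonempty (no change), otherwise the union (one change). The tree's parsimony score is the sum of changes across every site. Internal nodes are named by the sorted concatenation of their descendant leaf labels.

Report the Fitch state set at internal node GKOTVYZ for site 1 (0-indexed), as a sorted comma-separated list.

C

site 0, node KO: K={A} ∪ O={G} → {A,G} (+1)
site 0, node KOT: KO={A,G} ∪ T={C} → {A,C,G} (+1)
site 0, node GKOT: G={A} ∩ KOT={A,C,G} → {A} (+0)
site 0, node VZ: V={T} ∪ Z={G} → {G,T} (+1)
site 0, node GKOTVZ: GKOT={A} ∪ VZ={G,T} → {A,G,T} (+1)
site 0, node GKOTVYZ: GKOTVZ={A,G,T} ∩ Y={G} → {G} (+0)
site 1, node KO: K={G} ∪ O={C} → {C,G} (+1)
site 1, node KOT: KO={C,G} ∩ T={G} → {G} (+0)
site 1, node GKOT: G={C} ∪ KOT={G} → {C,G} (+1)
site 1, node VZ: V={C} ∪ Z={T} → {C,T} (+1)
site 1, node GKOTVZ: GKOT={C,G} ∩ VZ={C,T} → {C} (+0)
site 1, node GKOTVYZ: GKOTVZ={C} ∩ Y={C} → {C} (+0)
site 2, node KO: K={T} ∪ O={G} → {G,T} (+1)
site 2, node KOT: KO={G,T} ∪ T={C} → {C,G,T} (+1)
site 2, node GKOT: G={C} ∩ KOT={C,G,T} → {C} (+0)
site 2, node VZ: V={T} ∪ Z={A} → {A,T} (+1)
site 2, node GKOTVZ: GKOT={C} ∪ VZ={A,T} → {A,C,T} (+1)
site 2, node GKOTVYZ: GKOTVZ={A,C,T} ∩ Y={T} → {T} (+0)
site 3, node KO: K={A} ∪ O={G} → {A,G} (+1)
site 3, node KOT: KO={A,G} ∩ T={G} → {G} (+0)
site 3, node GKOT: G={G} ∩ KOT={G} → {G} (+0)
site 3, node VZ: V={G} ∪ Z={A} → {A,G} (+1)
site 3, node GKOTVZ: GKOT={G} ∩ VZ={A,G} → {G} (+0)
site 3, node GKOTVYZ: GKOTVZ={G} ∪ Y={A} → {A,G} (+1)
per-site changes: [4, 3, 4, 3]; total = 14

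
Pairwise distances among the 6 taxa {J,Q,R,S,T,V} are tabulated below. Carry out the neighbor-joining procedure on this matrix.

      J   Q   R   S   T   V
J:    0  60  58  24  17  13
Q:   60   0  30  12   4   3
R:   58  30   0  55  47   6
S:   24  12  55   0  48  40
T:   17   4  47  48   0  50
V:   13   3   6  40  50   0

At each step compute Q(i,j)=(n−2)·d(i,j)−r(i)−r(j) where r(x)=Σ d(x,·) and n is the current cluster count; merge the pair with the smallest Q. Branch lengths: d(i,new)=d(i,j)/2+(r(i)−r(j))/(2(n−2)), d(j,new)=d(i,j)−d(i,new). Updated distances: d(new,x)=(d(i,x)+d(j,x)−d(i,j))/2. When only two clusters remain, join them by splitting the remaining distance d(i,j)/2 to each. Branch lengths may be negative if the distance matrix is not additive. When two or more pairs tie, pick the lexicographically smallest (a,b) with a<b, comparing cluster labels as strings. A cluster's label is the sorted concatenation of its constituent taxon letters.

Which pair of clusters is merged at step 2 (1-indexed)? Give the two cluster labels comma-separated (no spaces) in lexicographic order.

J,T

1. join R+V (d=6, Q=-284) ⇒ RV; edges |R|=27/2, |V|=-15/2
  updated: d(J,RV)=65/2, d(Q,RV)=27/2, d(RV,S)=89/2, d(RV,T)=91/2
2. join J+T (d=17, Q=-197) ⇒ JT; edges |J|=35/3, |T|=16/3
  updated: d(JT,Q)=47/2, d(JT,RV)=61/2, d(JT,S)=55/2
3. join JT+S (d=55/2, Q=-221/2) ⇒ JST; edges |JT|=105/8, |S|=115/8
  updated: d(JST,Q)=4, d(JST,RV)=95/4
4. join JST+Q (d=4, Q=-165/4) ⇒ JQST; edges |JST|=57/8, |Q|=-25/8
  updated: d(JQST,RV)=133/8
5. join JQST+RV (d=133/8) ⇒ JQRSTV; edges |JQST|=133/16, |RV|=133/16
final tree: ((((J:35/3,T:16/3):105/8,S:115/8):57/8,Q:-25/8):133/16,(R:27/2,V:-15/2):133/16)
total length: 569/8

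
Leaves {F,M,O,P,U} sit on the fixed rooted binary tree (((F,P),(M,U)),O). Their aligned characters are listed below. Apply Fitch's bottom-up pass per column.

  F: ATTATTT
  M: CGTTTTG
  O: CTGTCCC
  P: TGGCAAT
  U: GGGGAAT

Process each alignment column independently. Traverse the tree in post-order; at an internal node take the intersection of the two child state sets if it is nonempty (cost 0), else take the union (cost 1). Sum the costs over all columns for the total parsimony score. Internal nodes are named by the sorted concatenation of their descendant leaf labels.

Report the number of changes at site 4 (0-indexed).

3

FP@0: {A} ∪ {T} = {A,T} (union, +1)
MU@0: {C} ∪ {G} = {C,G} (union, +1)
FMPU@0: {A,T} ∪ {C,G} = {A,C,G,T} (union, +1)
FMOPU@0: {A,C,G,T} ∩ {C} = {C} (intersection, +0)
FP@1: {T} ∪ {G} = {G,T} (union, +1)
MU@1: {G} ∩ {G} = {G} (intersection, +0)
FMPU@1: {G,T} ∩ {G} = {G} (intersection, +0)
FMOPU@1: {G} ∪ {T} = {G,T} (union, +1)
FP@2: {T} ∪ {G} = {G,T} (union, +1)
MU@2: {T} ∪ {G} = {G,T} (union, +1)
FMPU@2: {G,T} ∩ {G,T} = {G,T} (intersection, +0)
FMOPU@2: {G,T} ∩ {G} = {G} (intersection, +0)
FP@3: {A} ∪ {C} = {A,C} (union, +1)
MU@3: {T} ∪ {G} = {G,T} (union, +1)
FMPU@3: {A,C} ∪ {G,T} = {A,C,G,T} (union, +1)
FMOPU@3: {A,C,G,T} ∩ {T} = {T} (intersection, +0)
FP@4: {T} ∪ {A} = {A,T} (union, +1)
MU@4: {T} ∪ {A} = {A,T} (union, +1)
FMPU@4: {A,T} ∩ {A,T} = {A,T} (intersection, +0)
FMOPU@4: {A,T} ∪ {C} = {A,C,T} (union, +1)
FP@5: {T} ∪ {A} = {A,T} (union, +1)
MU@5: {T} ∪ {A} = {A,T} (union, +1)
FMPU@5: {A,T} ∩ {A,T} = {A,T} (intersection, +0)
FMOPU@5: {A,T} ∪ {C} = {A,C,T} (union, +1)
FP@6: {T} ∩ {T} = {T} (intersection, +0)
MU@6: {G} ∪ {T} = {G,T} (union, +1)
FMPU@6: {T} ∩ {G,T} = {T} (intersection, +0)
FMOPU@6: {T} ∪ {C} = {C,T} (union, +1)
per-site changes: [3, 2, 2, 3, 3, 3, 2]; total = 18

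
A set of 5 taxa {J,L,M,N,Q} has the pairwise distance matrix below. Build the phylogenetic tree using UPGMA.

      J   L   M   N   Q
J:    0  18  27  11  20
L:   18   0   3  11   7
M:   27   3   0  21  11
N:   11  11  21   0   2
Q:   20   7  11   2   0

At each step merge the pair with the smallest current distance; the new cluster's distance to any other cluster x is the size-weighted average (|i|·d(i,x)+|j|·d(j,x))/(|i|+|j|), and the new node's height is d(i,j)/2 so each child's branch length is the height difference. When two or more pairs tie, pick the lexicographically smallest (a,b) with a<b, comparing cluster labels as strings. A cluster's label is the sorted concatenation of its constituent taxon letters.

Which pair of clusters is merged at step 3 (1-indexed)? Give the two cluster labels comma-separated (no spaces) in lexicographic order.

LM,NQ

iteration 1: select N,Q (d=2); attach at lengths (1, 1); label the merged cluster NQ
  updated: d(J,NQ)=31/2, d(L,NQ)=9, d(M,NQ)=16
iteration 2: select L,M (d=3); attach at lengths (3/2, 3/2); label the merged cluster LM
  updated: d(J,LM)=45/2, d(LM,NQ)=25/2
iteration 3: select LM,NQ (d=25/2); attach at lengths (19/4, 21/4); label the merged cluster LMNQ
  updated: d(J,LMNQ)=19
iteration 4: select J,LMNQ (d=19); attach at lengths (19/2, 13/4); label the merged cluster JLMNQ
final tree: (J:19/2,((L:3/2,M:3/2):19/4,(N:1,Q:1):21/4):13/4)
total length: 111/4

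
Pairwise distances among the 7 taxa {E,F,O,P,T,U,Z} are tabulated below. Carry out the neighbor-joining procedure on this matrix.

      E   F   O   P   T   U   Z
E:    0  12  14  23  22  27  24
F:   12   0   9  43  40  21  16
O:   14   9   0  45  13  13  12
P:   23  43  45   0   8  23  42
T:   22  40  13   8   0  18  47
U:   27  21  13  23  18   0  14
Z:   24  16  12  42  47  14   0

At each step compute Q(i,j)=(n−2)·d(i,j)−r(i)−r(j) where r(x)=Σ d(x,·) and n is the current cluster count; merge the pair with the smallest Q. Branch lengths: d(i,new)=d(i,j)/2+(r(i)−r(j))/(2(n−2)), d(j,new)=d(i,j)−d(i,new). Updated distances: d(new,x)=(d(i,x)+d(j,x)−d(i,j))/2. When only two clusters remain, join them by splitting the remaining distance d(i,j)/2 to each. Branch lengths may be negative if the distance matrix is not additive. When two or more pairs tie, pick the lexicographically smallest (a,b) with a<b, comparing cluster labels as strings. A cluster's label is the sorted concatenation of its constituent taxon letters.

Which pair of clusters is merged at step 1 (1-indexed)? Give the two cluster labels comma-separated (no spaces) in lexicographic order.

P,T

step 1: merge (P,T) at d=8, Q=-292; branch lengths P→38/5, T→2/5; new cluster PT
  updated: d(E,PT)=37/2, d(F,PT)=75/2, d(O,PT)=25, d(PT,U)=33/2, d(PT,Z)=81/2
step 2: merge (PT,U) at d=33/2, Q=-327/2; branch lengths PT→225/16, U→39/16; new cluster PTU
  updated: d(E,PTU)=29/2, d(F,PTU)=21, d(O,PTU)=43/4, d(PTU,Z)=19
step 3: merge (E,F) at d=12, Q=-173/2; branch lengths E→85/12, F→59/12; new cluster EF
  updated: d(EF,O)=11/2, d(EF,PTU)=47/4, d(EF,Z)=14
step 4: merge (EF,PTU) at d=47/4, Q=-197/4; branch lengths EF→53/16, PTU→135/16; new cluster EFPTU
  updated: d(EFPTU,O)=9/4, d(EFPTU,Z)=85/8
step 5: merge (EFPTU,O) at d=9/4, Q=-199/8; branch lengths EFPTU→7/16, O→29/16; new cluster EFOPTU
  updated: d(EFOPTU,Z)=163/16
step 6: merge (EFOPTU,Z) at d=163/16; branch lengths EFOPTU→163/32, Z→163/32; new cluster EFOPTUZ
final tree: ((((E:85/12,F:59/12):53/16,((P:38/5,T:2/5):225/16,U:39/16):135/16):7/16,O:29/16):163/32,Z:163/32)
total length: 971/16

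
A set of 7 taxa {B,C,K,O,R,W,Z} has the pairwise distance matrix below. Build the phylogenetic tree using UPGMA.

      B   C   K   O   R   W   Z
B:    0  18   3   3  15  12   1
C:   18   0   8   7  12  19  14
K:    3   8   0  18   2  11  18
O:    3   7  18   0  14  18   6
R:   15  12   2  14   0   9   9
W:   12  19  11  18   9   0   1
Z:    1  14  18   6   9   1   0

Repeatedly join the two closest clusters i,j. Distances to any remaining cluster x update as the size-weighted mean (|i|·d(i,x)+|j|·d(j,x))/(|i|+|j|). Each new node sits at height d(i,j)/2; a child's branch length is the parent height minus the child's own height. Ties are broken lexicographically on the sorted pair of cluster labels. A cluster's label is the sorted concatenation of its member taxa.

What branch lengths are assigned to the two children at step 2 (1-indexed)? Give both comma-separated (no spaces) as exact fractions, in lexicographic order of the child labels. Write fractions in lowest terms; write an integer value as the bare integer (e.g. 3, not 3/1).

step 1: merge (B,Z) at d=1; branch lengths B→1/2, Z→1/2; new cluster BZ
  updated: d(BZ,C)=16, d(BZ,K)=21/2, d(BZ,O)=9/2, d(BZ,R)=12, d(BZ,W)=13/2
step 2: merge (K,R) at d=2; branch lengths K→1, R→1; new cluster KR
  updated: d(BZ,KR)=45/4, d(C,KR)=10, d(KR,O)=16, d(KR,W)=10
step 3: merge (BZ,O) at d=9/2; branch lengths BZ→7/4, O→9/4; new cluster BOZ
  updated: d(BOZ,C)=13, d(BOZ,KR)=77/6, d(BOZ,W)=31/3
step 4: merge (C,KR) at d=10; branch lengths C→5, KR→4; new cluster CKR
  updated: d(BOZ,CKR)=116/9, d(CKR,W)=13
step 5: merge (BOZ,W) at d=31/3; branch lengths BOZ→35/12, W→31/6; new cluster BOWZ
  updated: d(BOWZ,CKR)=155/12
step 6: merge (BOWZ,CKR) at d=155/12; branch lengths BOWZ→31/24, CKR→35/24; new cluster BCKORWZ
final tree: ((((B:1/2,Z:1/2):7/4,O:9/4):35/12,W:31/6):31/24,(C:5,(K:1,R:1):4):35/24)
total length: 161/6

1,1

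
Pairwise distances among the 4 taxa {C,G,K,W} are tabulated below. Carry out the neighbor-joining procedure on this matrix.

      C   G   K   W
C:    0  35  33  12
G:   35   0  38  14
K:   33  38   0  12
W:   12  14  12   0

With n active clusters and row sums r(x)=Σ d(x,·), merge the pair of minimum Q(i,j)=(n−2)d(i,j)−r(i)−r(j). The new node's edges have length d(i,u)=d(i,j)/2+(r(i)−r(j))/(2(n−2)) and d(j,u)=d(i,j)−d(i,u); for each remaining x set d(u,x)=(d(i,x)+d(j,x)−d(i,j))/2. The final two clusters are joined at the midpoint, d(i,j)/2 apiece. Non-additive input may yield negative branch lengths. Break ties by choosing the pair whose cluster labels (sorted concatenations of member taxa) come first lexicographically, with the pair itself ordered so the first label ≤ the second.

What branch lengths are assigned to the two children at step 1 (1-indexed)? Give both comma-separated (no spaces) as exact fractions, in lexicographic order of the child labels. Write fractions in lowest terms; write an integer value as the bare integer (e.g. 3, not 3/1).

1. join C+G (d=35, Q=-97) ⇒ CG; edges |C|=63/4, |G|=77/4
  updated: d(CG,K)=18, d(CG,W)=-9/2
2. join CG+K (d=18, Q=-51/2) ⇒ CGK; edges |CG|=3/4, |K|=69/4
  updated: d(CGK,W)=-21/4
3. join CGK+W (d=-21/4) ⇒ CGKW; edges |CGK|=-21/8, |W|=-21/8
final tree: (((C:63/4,G:77/4):3/4,K:69/4):-21/8,W:-21/8)
total length: 191/4

63/4,77/4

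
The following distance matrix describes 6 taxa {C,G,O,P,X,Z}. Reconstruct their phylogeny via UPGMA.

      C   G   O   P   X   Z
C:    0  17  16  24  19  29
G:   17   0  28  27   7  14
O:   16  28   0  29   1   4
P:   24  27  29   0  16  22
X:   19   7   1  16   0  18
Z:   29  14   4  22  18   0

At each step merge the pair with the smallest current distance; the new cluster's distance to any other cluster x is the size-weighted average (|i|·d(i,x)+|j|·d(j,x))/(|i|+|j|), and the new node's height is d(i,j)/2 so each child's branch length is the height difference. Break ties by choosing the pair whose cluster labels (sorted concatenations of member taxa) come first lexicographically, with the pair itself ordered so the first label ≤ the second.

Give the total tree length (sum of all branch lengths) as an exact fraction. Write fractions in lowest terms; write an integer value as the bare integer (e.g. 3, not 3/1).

iteration 1: select O,X (d=1); attach at lengths (1/2, 1/2); label the merged cluster OX
  updated: d(C,OX)=35/2, d(G,OX)=35/2, d(OX,P)=45/2, d(OX,Z)=11
iteration 2: select OX,Z (d=11); attach at lengths (5, 11/2); label the merged cluster OXZ
  updated: d(C,OXZ)=64/3, d(G,OXZ)=49/3, d(OXZ,P)=67/3
iteration 3: select G,OXZ (d=49/3); attach at lengths (49/6, 8/3); label the merged cluster GOXZ
  updated: d(C,GOXZ)=81/4, d(GOXZ,P)=47/2
iteration 4: select C,GOXZ (d=81/4); attach at lengths (81/8, 47/24); label the merged cluster CGOXZ
  updated: d(CGOXZ,P)=118/5
iteration 5: select CGOXZ,P (d=118/5); attach at lengths (67/40, 59/5); label the merged cluster CGOPXZ
final tree: ((C:81/8,(G:49/6,((O:1/2,X:1/2):5,Z:11/2):8/3):47/24):67/40,P:59/5)
total length: 5747/120

5747/120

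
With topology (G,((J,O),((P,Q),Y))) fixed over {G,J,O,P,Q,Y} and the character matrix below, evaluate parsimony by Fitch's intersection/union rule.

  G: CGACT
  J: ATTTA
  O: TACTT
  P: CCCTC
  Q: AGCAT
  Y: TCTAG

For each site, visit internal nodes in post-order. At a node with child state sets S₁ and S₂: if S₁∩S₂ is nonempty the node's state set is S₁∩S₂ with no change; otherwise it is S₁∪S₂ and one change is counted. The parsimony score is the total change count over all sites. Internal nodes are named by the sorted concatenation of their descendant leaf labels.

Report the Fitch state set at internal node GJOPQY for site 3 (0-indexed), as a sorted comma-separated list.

JO@0: {A} ∪ {T} = {A,T} (union, +1)
PQ@0: {C} ∪ {A} = {A,C} (union, +1)
PQY@0: {A,C} ∪ {T} = {A,C,T} (union, +1)
JOPQY@0: {A,T} ∩ {A,C,T} = {A,T} (intersection, +0)
GJOPQY@0: {C} ∪ {A,T} = {A,C,T} (union, +1)
JO@1: {T} ∪ {A} = {A,T} (union, +1)
PQ@1: {C} ∪ {G} = {C,G} (union, +1)
PQY@1: {C,G} ∩ {C} = {C} (intersection, +0)
JOPQY@1: {A,T} ∪ {C} = {A,C,T} (union, +1)
GJOPQY@1: {G} ∪ {A,C,T} = {A,C,G,T} (union, +1)
JO@2: {T} ∪ {C} = {C,T} (union, +1)
PQ@2: {C} ∩ {C} = {C} (intersection, +0)
PQY@2: {C} ∪ {T} = {C,T} (union, +1)
JOPQY@2: {C,T} ∩ {C,T} = {C,T} (intersection, +0)
GJOPQY@2: {A} ∪ {C,T} = {A,C,T} (union, +1)
JO@3: {T} ∩ {T} = {T} (intersection, +0)
PQ@3: {T} ∪ {A} = {A,T} (union, +1)
PQY@3: {A,T} ∩ {A} = {A} (intersection, +0)
JOPQY@3: {T} ∪ {A} = {A,T} (union, +1)
GJOPQY@3: {C} ∪ {A,T} = {A,C,T} (union, +1)
JO@4: {A} ∪ {T} = {A,T} (union, +1)
PQ@4: {C} ∪ {T} = {C,T} (union, +1)
PQY@4: {C,T} ∪ {G} = {C,G,T} (union, +1)
JOPQY@4: {A,T} ∩ {C,G,T} = {T} (intersection, +0)
GJOPQY@4: {T} ∩ {T} = {T} (intersection, +0)
per-site changes: [4, 4, 3, 3, 3]; total = 17

A,C,T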